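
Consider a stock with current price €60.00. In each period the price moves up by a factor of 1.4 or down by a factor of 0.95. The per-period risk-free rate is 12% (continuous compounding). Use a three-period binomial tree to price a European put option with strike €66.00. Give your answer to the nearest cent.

Risk-neutral probability p = (e^0.12 − 0.95)/(1.4 − 0.95) = 0.1775/0.4500 = 0.3944
Terminal stock prices: S_uuu = 164.6, S_uud = 111.7, S_udd = 75.81, S_ddd = 51.44
Terminal payoffs (K − S): max(-98.64, 0) = 0, max(-45.72, 0) = 0, max(-9.81, 0) = 0, max(14.56, 0) = 14.56
Node uu (S = 117.6): V_uu = e^(−0.12)·[0.3944·0.0000 + 0.6056·0.0000] = 0.0000
Node ud (S = 79.8): V_ud = e^(−0.12)·[0.3944·0.0000 + 0.6056·0.0000] = 0.0000
Node dd (S = 54.15): V_dd = e^(−0.12)·[0.3944·0.0000 + 0.6056·14.5575] = 7.8186
Node u (S = 84): V_u = e^(−0.12)·[0.3944·0.0000 + 0.6056·0.0000] = 0.0000
Node d (S = 57): V_d = e^(−0.12)·[0.3944·0.0000 + 0.6056·7.8186] = 4.1993
Node 0 (S = 60): V_0 = e^(−0.12)·[0.3944·0.0000 + 0.6056·4.1993] = 2.2554

€2.26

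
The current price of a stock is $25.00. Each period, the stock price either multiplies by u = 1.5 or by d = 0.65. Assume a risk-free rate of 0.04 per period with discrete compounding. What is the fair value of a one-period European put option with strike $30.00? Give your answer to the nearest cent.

Risk-neutral probability p = (1 + 0.04 − 0.65)/(1.5 − 0.65) = 0.3900/0.8500 = 0.4588
Terminal stock prices: S_u = 37.5, S_d = 16.25
Terminal payoffs (K − S): max(-7.5, 0) = 0, max(13.75, 0) = 13.75
Node 0 (S = 25): V_0 = 1/1.04·[0.4588·0.0000 + 0.5412·13.7500] = 7.1550

$7.15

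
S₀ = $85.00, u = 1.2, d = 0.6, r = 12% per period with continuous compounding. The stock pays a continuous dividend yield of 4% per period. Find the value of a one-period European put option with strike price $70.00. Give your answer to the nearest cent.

Per-period risk-free factor R = e^0.12 = 1.1275; dividend-adjusted growth = e^(0.12−0.04) = 1.0833.
Risk-neutral probability p = (1.0833 − 0.6)/(1.2 − 0.6) = 0.4833/0.6000 = 0.8055
Terminal stock prices: S_u = 102, S_d = 51
Terminal payoffs (K − S): max(-32, 0) = 0, max(19, 0) = 19
Node 0 (S = 85): V_0 = e^(−0.12)·[0.8055·0.0000 + 0.1945·19.0000] = 3.2780

$3.28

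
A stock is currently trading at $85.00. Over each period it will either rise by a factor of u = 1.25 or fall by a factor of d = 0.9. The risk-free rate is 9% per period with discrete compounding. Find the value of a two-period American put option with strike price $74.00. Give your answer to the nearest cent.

Risk-neutral probability p = (1 + 0.09 − 0.9)/(1.25 − 0.9) = 0.1900/0.3500 = 0.5429
Terminal stock prices: S_uu = 132.8, S_ud = 95.62, S_dd = 68.85
Terminal payoffs (K − S): max(-58.81, 0) = 0, max(-21.62, 0) = 0, max(5.15, 0) = 5.15
Node u (S = 106.2): continuation = 1/1.09·[0.5429·0.0000 + 0.4571·0.0000] = 0.0000; exercise value = 0.0000 ≤ continuation, so V_u = 0.0000
Node d (S = 76.5): continuation = 1/1.09·[0.5429·0.0000 + 0.4571·5.1500] = 2.1599; exercise value = 0.0000 ≤ continuation, so V_d = 2.1599
Node 0 (S = 85): continuation = 1/1.09·[0.5429·0.0000 + 0.4571·2.1599] = 0.9059; exercise value = 0.0000 ≤ continuation, so V_0 = 0.9059

$0.91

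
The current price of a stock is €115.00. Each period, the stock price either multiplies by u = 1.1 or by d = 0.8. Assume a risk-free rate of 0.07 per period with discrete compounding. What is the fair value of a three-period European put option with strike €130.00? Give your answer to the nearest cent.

€4.84

Risk-neutral probability p = (1 + 0.07 − 0.8)/(1.1 − 0.8) = 0.2700/0.3000 = 0.9000
Terminal stock prices: S_uuu = 153.1, S_uud = 111.3, S_udd = 80.96, S_ddd = 58.88
Terminal payoffs (K − S): max(-23.07, 0) = 0, max(18.68, 0) = 18.68, max(49.04, 0) = 49.04, max(71.12, 0) = 71.12
Node uu (S = 139.2): V_uu = 1/1.07·[0.9000·0.0000 + 0.1000·18.6800] = 1.7458
Node ud (S = 101.2): V_ud = 1/1.07·[0.9000·18.6800 + 0.1000·49.0400] = 20.2953
Node dd (S = 73.6): V_dd = 1/1.07·[0.9000·49.0400 + 0.1000·71.1200] = 47.8953
Node u (S = 126.5): V_u = 1/1.07·[0.9000·1.7458 + 0.1000·20.2953] = 3.3652
Node d (S = 92): V_d = 1/1.07·[0.9000·20.2953 + 0.1000·47.8953] = 21.5470
Node 0 (S = 115): V_0 = 1/1.07·[0.9000·3.3652 + 0.1000·21.5470] = 4.8443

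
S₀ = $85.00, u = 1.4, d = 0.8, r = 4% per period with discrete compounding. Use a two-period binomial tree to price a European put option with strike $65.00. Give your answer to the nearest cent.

$3.53

Risk-neutral probability p = (1 + 0.04 − 0.8)/(1.4 − 0.8) = 0.2400/0.6000 = 0.4000
Terminal stock prices: S_uu = 166.6, S_ud = 95.2, S_dd = 54.4
Terminal payoffs (K − S): max(-101.6, 0) = 0, max(-30.2, 0) = 0, max(10.6, 0) = 10.6
Node u (S = 119): V_u = 1/1.04·[0.4000·0.0000 + 0.6000·0.0000] = 0.0000
Node d (S = 68): V_d = 1/1.04·[0.4000·0.0000 + 0.6000·10.6000] = 6.1154
Node 0 (S = 85): V_0 = 1/1.04·[0.4000·0.0000 + 0.6000·6.1154] = 3.5281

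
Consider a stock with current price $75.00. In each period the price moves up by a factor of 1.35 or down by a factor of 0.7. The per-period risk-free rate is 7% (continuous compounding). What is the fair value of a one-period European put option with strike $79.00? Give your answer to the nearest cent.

$10.55

Risk-neutral probability p = (e^0.07 − 0.7)/(1.35 − 0.7) = 0.3725/0.6500 = 0.5731
Terminal stock prices: S_u = 101.2, S_d = 52.5
Terminal payoffs (K − S): max(-22.25, 0) = 0, max(26.5, 0) = 26.5
Node 0 (S = 75): V_0 = e^(−0.07)·[0.5731·0.0000 + 0.4269·26.5000] = 10.5483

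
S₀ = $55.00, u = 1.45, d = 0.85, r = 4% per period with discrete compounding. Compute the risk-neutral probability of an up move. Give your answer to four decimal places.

Risk-neutral probability p = (1 + 0.04 − 0.85)/(1.45 − 0.85) = 0.1900/0.6000 = 0.3167

p = 0.3167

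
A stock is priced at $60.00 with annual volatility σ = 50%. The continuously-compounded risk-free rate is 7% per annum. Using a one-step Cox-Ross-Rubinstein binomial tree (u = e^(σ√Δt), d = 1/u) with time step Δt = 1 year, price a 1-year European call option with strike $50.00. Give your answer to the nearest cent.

CRR parameters: u = e^(σ√Δt) = e^(0.5·√1) = 1.6487, d = 1/u = 0.6065
Per-period rate: rΔt = 0.07·1 = 0.07, so R = e^0.07 = 1.0725
Risk-neutral probability p = (e^0.07 − 0.6065)/(1.6487 − 0.6065) = 0.4660/1.0422 = 0.4471
Terminal stock prices: S_u = 98.92, S_d = 36.39
Terminal payoffs (S − K): max(48.92, 0) = 48.92, max(-13.61, 0) = 0
Node 0 (S = 60): V_0 = e^(−0.07)·[0.4471·48.9233 + 0.5529·0.0000] = 20.3954

$20.40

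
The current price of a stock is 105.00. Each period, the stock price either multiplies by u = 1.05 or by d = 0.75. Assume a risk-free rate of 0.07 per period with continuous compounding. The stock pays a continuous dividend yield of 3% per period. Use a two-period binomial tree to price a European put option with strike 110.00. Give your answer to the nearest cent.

1.45

Per-period risk-free factor R = e^0.07 = 1.0725; dividend-adjusted growth = e^(0.07−0.03) = 1.0408.
Risk-neutral probability p = (1.0408 − 0.75)/(1.05 − 0.75) = 0.2908/0.3000 = 0.9694
Terminal stock prices: S_uu = 115.8, S_ud = 82.69, S_dd = 59.06
Terminal payoffs (K − S): max(-5.763, 0) = 0, max(27.31, 0) = 27.31, max(50.94, 0) = 50.94
Node u (S = 110.2): V_u = e^(−0.07)·[0.9694·0.0000 + 0.0306·27.3125] = 0.7800
Node d (S = 78.75): V_d = e^(−0.07)·[0.9694·27.3125 + 0.0306·50.9375] = 26.1407
Node 0 (S = 105): V_0 = e^(−0.07)·[0.9694·0.7800 + 0.0306·26.1407] = 1.4516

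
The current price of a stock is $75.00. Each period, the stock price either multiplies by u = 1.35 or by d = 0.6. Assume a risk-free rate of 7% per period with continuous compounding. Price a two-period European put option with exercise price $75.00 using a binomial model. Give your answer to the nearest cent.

$11.49

Risk-neutral probability p = (e^0.07 − 0.6)/(1.35 − 0.6) = 0.4725/0.7500 = 0.6300
Terminal stock prices: S_uu = 136.7, S_ud = 60.75, S_dd = 27
Terminal payoffs (K − S): max(-61.69, 0) = 0, max(14.25, 0) = 14.25, max(48, 0) = 48
Node u (S = 101.2): V_u = e^(−0.07)·[0.6300·0.0000 + 0.3700·14.2500] = 4.9159
Node d (S = 45): V_d = e^(−0.07)·[0.6300·14.2500 + 0.3700·48.0000] = 24.9295
Node 0 (S = 75): V_0 = e^(−0.07)·[0.6300·4.9159 + 0.3700·24.9295] = 11.4878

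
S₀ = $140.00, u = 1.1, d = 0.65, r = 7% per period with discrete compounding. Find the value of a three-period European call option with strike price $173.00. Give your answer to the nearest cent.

Risk-neutral probability p = (1 + 0.07 − 0.65)/(1.1 − 0.65) = 0.4200/0.4500 = 0.9333
Terminal stock prices: S_uuu = 186.3, S_uud = 110.1, S_udd = 65.07, S_ddd = 38.45
Terminal payoffs (S − K): max(13.34, 0) = 13.34, max(-62.89, 0) = 0, max(-107.9, 0) = 0, max(-134.6, 0) = 0
Node uu (S = 169.4): V_uu = 1/1.07·[0.9333·13.3400 + 0.0667·0.0000] = 11.6361
Node ud (S = 100.1): V_ud = 1/1.07·[0.9333·0.0000 + 0.0667·0.0000] = 0.0000
Node dd (S = 59.15): V_dd = 1/1.07·[0.9333·0.0000 + 0.0667·0.0000] = 0.0000
Node u (S = 154): V_u = 1/1.07·[0.9333·11.6361 + 0.0667·0.0000] = 10.1499
Node d (S = 91): V_d = 1/1.07·[0.9333·0.0000 + 0.0667·0.0000] = 0.0000
Node 0 (S = 140): V_0 = 1/1.07·[0.9333·10.1499 + 0.0667·0.0000] = 8.8535

$8.85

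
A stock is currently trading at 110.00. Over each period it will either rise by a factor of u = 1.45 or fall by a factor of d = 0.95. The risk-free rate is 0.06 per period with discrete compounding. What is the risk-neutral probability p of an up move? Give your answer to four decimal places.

Risk-neutral probability p = (1 + 0.06 − 0.95)/(1.45 − 0.95) = 0.1100/0.5000 = 0.2200

p = 0.2200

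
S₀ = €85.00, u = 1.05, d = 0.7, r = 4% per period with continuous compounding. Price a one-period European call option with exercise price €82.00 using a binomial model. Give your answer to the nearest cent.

Risk-neutral probability p = (e^0.04 − 0.7)/(1.05 − 0.7) = 0.3408/0.3500 = 0.9737
Terminal stock prices: S_u = 89.25, S_d = 59.5
Terminal payoffs (S − K): max(7.25, 0) = 7.25, max(-22.5, 0) = 0
Node 0 (S = 85): V_0 = e^(−0.04)·[0.9737·7.2500 + 0.0263·0.0000] = 6.7828

€6.78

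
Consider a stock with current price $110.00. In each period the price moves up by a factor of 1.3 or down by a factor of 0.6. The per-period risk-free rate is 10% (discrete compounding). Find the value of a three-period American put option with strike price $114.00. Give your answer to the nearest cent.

$17.49

Risk-neutral probability p = (1 + 0.1 − 0.6)/(1.3 − 0.6) = 0.5000/0.7000 = 0.7143
Terminal stock prices: S_uuu = 241.7, S_uud = 111.5, S_udd = 51.48, S_ddd = 23.76
Terminal payoffs (K − S): max(-127.7, 0) = 0, max(2.46, 0) = 2.46, max(62.52, 0) = 62.52, max(90.24, 0) = 90.24
Node uu (S = 185.9): continuation = 1/1.1·[0.7143·0.0000 + 0.2857·2.4600] = 0.6390; exercise value = 0.0000 ≤ continuation, so V_uu = 0.6390
Node ud (S = 85.8): continuation = 1/1.1·[0.7143·2.4600 + 0.2857·62.5200] = 17.8364; exercise value = 28.2000 > continuation, so V_ud = 28.2000 (exercise)
Node dd (S = 39.6): continuation = 1/1.1·[0.7143·62.5200 + 0.2857·90.2400] = 64.0364; exercise value = 74.4000 > continuation, so V_dd = 74.4000 (exercise)
Node u (S = 143): continuation = 1/1.1·[0.7143·0.6390 + 0.2857·28.2000] = 7.7396; exercise value = 0.0000 ≤ continuation, so V_u = 7.7396
Node d (S = 66): continuation = 1/1.1·[0.7143·28.2000 + 0.2857·74.4000] = 37.6364; exercise value = 48.0000 > continuation, so V_d = 48.0000 (exercise)
Node 0 (S = 110): continuation = 1/1.1·[0.7143·7.7396 + 0.2857·48.0000] = 17.4932; exercise value = 4.0000 ≤ continuation, so V_0 = 17.4932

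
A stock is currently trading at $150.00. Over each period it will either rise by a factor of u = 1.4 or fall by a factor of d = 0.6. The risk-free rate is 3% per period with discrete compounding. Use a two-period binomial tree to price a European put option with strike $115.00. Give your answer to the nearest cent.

Risk-neutral probability p = (1 + 0.03 − 0.6)/(1.4 − 0.6) = 0.4300/0.8000 = 0.5375
Terminal stock prices: S_uu = 294, S_ud = 126, S_dd = 54
Terminal payoffs (K − S): max(-179, 0) = 0, max(-11, 0) = 0, max(61, 0) = 61
Node u (S = 210): V_u = 1/1.03·[0.5375·0.0000 + 0.4625·0.0000] = 0.0000
Node d (S = 90): V_d = 1/1.03·[0.5375·0.0000 + 0.4625·61.0000] = 27.3908
Node 0 (S = 150): V_0 = 1/1.03·[0.5375·0.0000 + 0.4625·27.3908] = 12.2993

$12.30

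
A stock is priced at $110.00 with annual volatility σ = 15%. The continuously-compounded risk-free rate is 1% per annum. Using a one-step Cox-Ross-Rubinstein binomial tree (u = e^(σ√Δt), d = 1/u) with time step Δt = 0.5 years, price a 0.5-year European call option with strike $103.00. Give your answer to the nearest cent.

$9.55

CRR parameters: u = e^(σ√Δt) = e^(0.15·√0.5) = 1.1119, d = 1/u = 0.8994
Per-period rate: rΔt = 0.01·0.5 = 0.005, so R = e^0.005 = 1.0050
Risk-neutral probability p = (e^0.005 − 0.8994)/(1.1119 − 0.8994) = 0.1056/0.2125 = 0.4971
Terminal stock prices: S_u = 122.3, S_d = 98.93
Terminal payoffs (S − K): max(19.31, 0) = 19.31, max(-4.07, 0) = 0
Node 0 (S = 110): V_0 = e^(−0.005)·[0.4971·19.3085 + 0.5029·0.0000] = 9.5502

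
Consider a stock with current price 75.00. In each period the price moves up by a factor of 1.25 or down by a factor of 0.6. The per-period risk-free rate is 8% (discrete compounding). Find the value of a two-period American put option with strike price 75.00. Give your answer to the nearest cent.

10.37

Risk-neutral probability p = (1 + 0.08 − 0.6)/(1.25 − 0.6) = 0.4800/0.6500 = 0.7385
Terminal stock prices: S_uu = 117.2, S_ud = 56.25, S_dd = 27
Terminal payoffs (K − S): max(-42.19, 0) = 0, max(18.75, 0) = 18.75, max(48, 0) = 48
Node u (S = 93.75): continuation = 1/1.08·[0.7385·0.0000 + 0.2615·18.7500] = 4.5406; exercise value = 0.0000 ≤ continuation, so V_u = 4.5406
Node d (S = 45): continuation = 1/1.08·[0.7385·18.7500 + 0.2615·48.0000] = 24.4444; exercise value = 30.0000 > continuation, so V_d = 30.0000 (exercise)
Node 0 (S = 75): continuation = 1/1.08·[0.7385·4.5406 + 0.2615·30.0000] = 10.3696; exercise value = 0.0000 ≤ continuation, so V_0 = 10.3696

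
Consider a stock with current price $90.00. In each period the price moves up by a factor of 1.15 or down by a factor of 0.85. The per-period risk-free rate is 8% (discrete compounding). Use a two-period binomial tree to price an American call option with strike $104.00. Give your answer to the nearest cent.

Risk-neutral probability p = (1 + 0.08 − 0.85)/(1.15 − 0.85) = 0.2300/0.3000 = 0.7667
Terminal stock prices: S_uu = 119, S_ud = 87.97, S_dd = 65.02
Terminal payoffs (S − K): max(15.02, 0) = 15.02, max(-16.03, 0) = 0, max(-38.98, 0) = 0
Node u (S = 103.5): continuation = 1/1.08·[0.7667·15.0250 + 0.2333·0.0000] = 10.6659; exercise value = 0.0000 ≤ continuation, so V_u = 10.6659
Node d (S = 76.5): continuation = 1/1.08·[0.7667·0.0000 + 0.2333·0.0000] = 0.0000; exercise value = 0.0000 ≤ continuation, so V_d = 0.0000
Node 0 (S = 90): continuation = 1/1.08·[0.7667·10.6659 + 0.2333·0.0000] = 7.5715; exercise value = 0.0000 ≤ continuation, so V_0 = 7.5715

$7.57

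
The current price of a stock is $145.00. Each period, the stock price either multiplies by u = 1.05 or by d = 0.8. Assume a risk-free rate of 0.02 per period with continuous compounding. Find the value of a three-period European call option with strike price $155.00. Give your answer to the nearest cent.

$8.27

Risk-neutral probability p = (e^0.02 − 0.8)/(1.05 − 0.8) = 0.2202/0.2500 = 0.8808
Terminal stock prices: S_uuu = 167.9, S_uud = 127.9, S_udd = 97.44, S_ddd = 74.24
Terminal payoffs (S − K): max(12.86, 0) = 12.86, max(-27.11, 0) = 0, max(-57.56, 0) = 0, max(-80.76, 0) = 0
Node uu (S = 159.9): V_uu = e^(−0.02)·[0.8808·12.8556 + 0.1192·0.0000] = 11.0991
Node ud (S = 121.8): V_ud = e^(−0.02)·[0.8808·0.0000 + 0.1192·0.0000] = 0.0000
Node dd (S = 92.8): V_dd = e^(−0.02)·[0.8808·0.0000 + 0.1192·0.0000] = 0.0000
Node u (S = 152.2): V_u = e^(−0.02)·[0.8808·11.0991 + 0.1192·0.0000] = 9.5826
Node d (S = 116): V_d = e^(−0.02)·[0.8808·0.0000 + 0.1192·0.0000] = 0.0000
Node 0 (S = 145): V_0 = e^(−0.02)·[0.8808·9.5826 + 0.1192·0.0000] = 8.2732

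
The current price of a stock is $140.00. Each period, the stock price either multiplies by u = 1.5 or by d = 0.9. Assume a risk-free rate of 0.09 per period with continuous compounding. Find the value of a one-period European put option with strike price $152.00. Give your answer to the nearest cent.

Risk-neutral probability p = (e^0.09 − 0.9)/(1.5 − 0.9) = 0.1942/0.6000 = 0.3236
Terminal stock prices: S_u = 210, S_d = 126
Terminal payoffs (K − S): max(-58, 0) = 0, max(26, 0) = 26
Node 0 (S = 140): V_0 = e^(−0.09)·[0.3236·0.0000 + 0.6764·26.0000] = 16.0722

$16.07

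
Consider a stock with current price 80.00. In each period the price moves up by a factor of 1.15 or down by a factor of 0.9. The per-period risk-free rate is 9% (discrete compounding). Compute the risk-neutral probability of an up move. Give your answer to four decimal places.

Risk-neutral probability p = (1 + 0.09 − 0.9)/(1.15 − 0.9) = 0.1900/0.2500 = 0.7600

p = 0.7600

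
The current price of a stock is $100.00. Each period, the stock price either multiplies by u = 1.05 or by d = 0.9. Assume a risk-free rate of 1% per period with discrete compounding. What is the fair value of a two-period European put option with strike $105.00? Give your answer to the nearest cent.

$5.70

Risk-neutral probability p = (1 + 0.01 − 0.9)/(1.05 − 0.9) = 0.1100/0.1500 = 0.7333
Terminal stock prices: S_uu = 110.2, S_ud = 94.5, S_dd = 81
Terminal payoffs (K − S): max(-5.25, 0) = 0, max(10.5, 0) = 10.5, max(24, 0) = 24
Node u (S = 105): V_u = 1/1.01·[0.7333·0.0000 + 0.2667·10.5000] = 2.7723
Node d (S = 90): V_d = 1/1.01·[0.7333·10.5000 + 0.2667·24.0000] = 13.9604
Node 0 (S = 100): V_0 = 1/1.01·[0.7333·2.7723 + 0.2667·13.9604] = 5.6988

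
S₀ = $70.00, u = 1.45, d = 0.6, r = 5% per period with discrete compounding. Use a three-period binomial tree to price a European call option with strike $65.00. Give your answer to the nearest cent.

Risk-neutral probability p = (1 + 0.05 − 0.6)/(1.45 − 0.6) = 0.4500/0.8500 = 0.5294
Terminal stock prices: S_uuu = 213.4, S_uud = 88.31, S_udd = 36.54, S_ddd = 15.12
Terminal payoffs (S − K): max(148.4, 0) = 148.4, max(23.31, 0) = 23.31, max(-28.46, 0) = 0, max(-49.88, 0) = 0
Node uu (S = 147.2): V_uu = 1/1.05·[0.5294·148.4038 + 0.4706·23.3050] = 85.2702
Node ud (S = 60.9): V_ud = 1/1.05·[0.5294·23.3050 + 0.4706·0.0000] = 11.7504
Node dd (S = 25.2): V_dd = 1/1.05·[0.5294·0.0000 + 0.4706·0.0000] = 0.0000
Node u (S = 101.5): V_u = 1/1.05·[0.5294·85.2702 + 0.4706·11.7504] = 48.2597
Node d (S = 42): V_d = 1/1.05·[0.5294·11.7504 + 0.4706·0.0000] = 5.9246
Node 0 (S = 70): V_0 = 1/1.05·[0.5294·48.2597 + 0.4706·5.9246] = 26.9879

$26.99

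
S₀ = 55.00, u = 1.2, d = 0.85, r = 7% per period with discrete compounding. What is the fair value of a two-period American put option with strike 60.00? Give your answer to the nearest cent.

5.39

Risk-neutral probability p = (1 + 0.07 − 0.85)/(1.2 − 0.85) = 0.2200/0.3500 = 0.6286
Terminal stock prices: S_uu = 79.2, S_ud = 56.1, S_dd = 39.74
Terminal payoffs (K − S): max(-19.2, 0) = 0, max(3.9, 0) = 3.9, max(20.26, 0) = 20.26
Node u (S = 66): continuation = 1/1.07·[0.6286·0.0000 + 0.3714·3.9000] = 1.3538; exercise value = 0.0000 ≤ continuation, so V_u = 1.3538
Node d (S = 46.75): continuation = 1/1.07·[0.6286·3.9000 + 0.3714·20.2625] = 9.3248; exercise value = 13.2500 > continuation, so V_d = 13.2500 (exercise)
Node 0 (S = 55): continuation = 1/1.07·[0.6286·1.3538 + 0.3714·13.2500] = 5.3948; exercise value = 5.0000 ≤ continuation, so V_0 = 5.3948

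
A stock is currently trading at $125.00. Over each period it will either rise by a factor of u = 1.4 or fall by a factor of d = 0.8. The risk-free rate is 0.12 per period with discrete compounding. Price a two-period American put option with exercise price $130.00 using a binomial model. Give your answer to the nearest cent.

$12.50

Risk-neutral probability p = (1 + 0.12 − 0.8)/(1.4 − 0.8) = 0.3200/0.6000 = 0.5333
Terminal stock prices: S_uu = 245, S_ud = 140, S_dd = 80
Terminal payoffs (K − S): max(-115, 0) = 0, max(-10, 0) = 0, max(50, 0) = 50
Node u (S = 175): continuation = 1/1.12·[0.5333·0.0000 + 0.4667·0.0000] = 0.0000; exercise value = 0.0000 ≤ continuation, so V_u = 0.0000
Node d (S = 100): continuation = 1/1.12·[0.5333·0.0000 + 0.4667·50.0000] = 20.8333; exercise value = 30.0000 > continuation, so V_d = 30.0000 (exercise)
Node 0 (S = 125): continuation = 1/1.12·[0.5333·0.0000 + 0.4667·30.0000] = 12.5000; exercise value = 5.0000 ≤ continuation, so V_0 = 12.5000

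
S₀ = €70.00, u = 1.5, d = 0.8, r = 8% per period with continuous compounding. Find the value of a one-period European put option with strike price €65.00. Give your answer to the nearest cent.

Risk-neutral probability p = (e^0.08 − 0.8)/(1.5 − 0.8) = 0.2833/0.7000 = 0.4047
Terminal stock prices: S_u = 105, S_d = 56
Terminal payoffs (K − S): max(-40, 0) = 0, max(9, 0) = 9
Node 0 (S = 70): V_0 = e^(−0.08)·[0.4047·0.0000 + 0.5953·9.0000] = 4.9458

€4.95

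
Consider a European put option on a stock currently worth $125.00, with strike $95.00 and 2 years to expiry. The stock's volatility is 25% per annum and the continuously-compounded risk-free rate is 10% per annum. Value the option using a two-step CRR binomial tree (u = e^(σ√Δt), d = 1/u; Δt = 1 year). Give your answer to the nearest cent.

CRR parameters: u = e^(σ√Δt) = e^(0.25·√1) = 1.2840, d = 1/u = 0.7788
Per-period rate: rΔt = 0.1·1 = 0.1, so R = e^0.1 = 1.1052
Risk-neutral probability p = (e^0.1 − 0.7788)/(1.2840 − 0.7788) = 0.3264/0.5052 = 0.6460
Terminal stock prices: S_uu = 206.1, S_ud = 125, S_dd = 75.82
Terminal payoffs (K − S): max(-111.1, 0) = 0, max(-30, 0) = 0, max(19.18, 0) = 19.18
Node u (S = 160.5): V_u = e^(−0.1)·[0.6460·0.0000 + 0.3540·0.0000] = 0.0000
Node d (S = 97.35): V_d = e^(−0.1)·[0.6460·0.0000 + 0.3540·19.1837] = 6.1449
Node 0 (S = 125): V_0 = e^(−0.1)·[0.6460·0.0000 + 0.3540·6.1449] = 1.9684

$1.97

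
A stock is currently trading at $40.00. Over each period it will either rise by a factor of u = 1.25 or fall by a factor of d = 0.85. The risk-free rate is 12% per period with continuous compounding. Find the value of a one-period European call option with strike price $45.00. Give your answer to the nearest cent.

$3.08

Risk-neutral probability p = (e^0.12 − 0.85)/(1.25 − 0.85) = 0.2775/0.4000 = 0.6937
Terminal stock prices: S_u = 50, S_d = 34
Terminal payoffs (S − K): max(5, 0) = 5, max(-11, 0) = 0
Node 0 (S = 40): V_0 = e^(−0.12)·[0.6937·5.0000 + 0.3063·0.0000] = 3.0765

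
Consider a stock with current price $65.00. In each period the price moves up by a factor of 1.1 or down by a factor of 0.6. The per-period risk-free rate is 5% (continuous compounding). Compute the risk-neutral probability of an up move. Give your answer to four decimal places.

Risk-neutral probability p = (e^0.05 − 0.6)/(1.1 − 0.6) = 0.4513/0.5000 = 0.9025

p = 0.9025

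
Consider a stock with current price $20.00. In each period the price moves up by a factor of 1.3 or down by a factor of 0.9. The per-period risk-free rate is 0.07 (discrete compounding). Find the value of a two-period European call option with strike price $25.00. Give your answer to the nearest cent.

$1.39

Risk-neutral probability p = (1 + 0.07 − 0.9)/(1.3 − 0.9) = 0.1700/0.4000 = 0.4250
Terminal stock prices: S_uu = 33.8, S_ud = 23.4, S_dd = 16.2
Terminal payoffs (S − K): max(8.8, 0) = 8.8, max(-1.6, 0) = 0, max(-8.8, 0) = 0
Node u (S = 26): V_u = 1/1.07·[0.4250·8.8000 + 0.5750·0.0000] = 3.4953
Node d (S = 18): V_d = 1/1.07·[0.4250·0.0000 + 0.5750·0.0000] = 0.0000
Node 0 (S = 20): V_0 = 1/1.07·[0.4250·3.4953 + 0.5750·0.0000] = 1.3883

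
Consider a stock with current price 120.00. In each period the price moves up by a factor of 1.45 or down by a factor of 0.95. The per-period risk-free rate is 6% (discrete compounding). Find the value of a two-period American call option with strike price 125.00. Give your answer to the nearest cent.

17.79

Risk-neutral probability p = (1 + 0.06 − 0.95)/(1.45 − 0.95) = 0.1100/0.5000 = 0.2200
Terminal stock prices: S_uu = 252.3, S_ud = 165.3, S_dd = 108.3
Terminal payoffs (S − K): max(127.3, 0) = 127.3, max(40.3, 0) = 40.3, max(-16.7, 0) = 0
Node u (S = 174): continuation = 1/1.06·[0.2200·127.3000 + 0.7800·40.3000] = 56.0755; exercise value = 49.0000 ≤ continuation, so V_u = 56.0755
Node d (S = 114): continuation = 1/1.06·[0.2200·40.3000 + 0.7800·0.0000] = 8.3642; exercise value = 0.0000 ≤ continuation, so V_d = 8.3642
Node 0 (S = 120): continuation = 1/1.06·[0.2200·56.0755 + 0.7800·8.3642] = 17.7931; exercise value = 0.0000 ≤ continuation, so V_0 = 17.7931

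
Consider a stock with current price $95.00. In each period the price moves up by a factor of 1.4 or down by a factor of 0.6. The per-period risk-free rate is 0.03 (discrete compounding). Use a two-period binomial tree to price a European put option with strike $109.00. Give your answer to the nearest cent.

Risk-neutral probability p = (1 + 0.03 − 0.6)/(1.4 − 0.6) = 0.4300/0.8000 = 0.5375
Terminal stock prices: S_uu = 186.2, S_ud = 79.8, S_dd = 34.2
Terminal payoffs (K − S): max(-77.2, 0) = 0, max(29.2, 0) = 29.2, max(74.8, 0) = 74.8
Node u (S = 133): V_u = 1/1.03·[0.5375·0.0000 + 0.4625·29.2000] = 13.1117
Node d (S = 57): V_d = 1/1.03·[0.5375·29.2000 + 0.4625·74.8000] = 48.8252
Node 0 (S = 95): V_0 = 1/1.03·[0.5375·13.1117 + 0.4625·48.8252] = 28.7662

$28.77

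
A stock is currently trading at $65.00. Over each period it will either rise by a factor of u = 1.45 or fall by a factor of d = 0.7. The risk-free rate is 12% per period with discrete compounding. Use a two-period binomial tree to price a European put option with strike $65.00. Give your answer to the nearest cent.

Risk-neutral probability p = (1 + 0.12 − 0.7)/(1.45 − 0.7) = 0.4200/0.7500 = 0.5600
Terminal stock prices: S_uu = 136.7, S_ud = 65.97, S_dd = 31.85
Terminal payoffs (K − S): max(-71.66, 0) = 0, max(-0.975, 0) = 0, max(33.15, 0) = 33.15
Node u (S = 94.25): V_u = 1/1.12·[0.5600·0.0000 + 0.4400·0.0000] = 0.0000
Node d (S = 45.5): V_d = 1/1.12·[0.5600·0.0000 + 0.4400·33.1500] = 13.0232
Node 0 (S = 65): V_0 = 1/1.12·[0.5600·0.0000 + 0.4400·13.0232] = 5.1163

$5.12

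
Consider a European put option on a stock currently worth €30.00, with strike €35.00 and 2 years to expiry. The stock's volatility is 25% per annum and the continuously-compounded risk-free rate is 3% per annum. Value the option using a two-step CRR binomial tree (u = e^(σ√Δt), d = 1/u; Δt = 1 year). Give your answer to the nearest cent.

€6.34

CRR parameters: u = e^(σ√Δt) = e^(0.25·√1) = 1.2840, d = 1/u = 0.7788
Per-period rate: rΔt = 0.03·1 = 0.03, so R = e^0.03 = 1.0305
Risk-neutral probability p = (e^0.03 − 0.7788)/(1.2840 − 0.7788) = 0.2517/0.5052 = 0.4981
Terminal stock prices: S_uu = 49.46, S_ud = 30, S_dd = 18.2
Terminal payoffs (K − S): max(-14.46, 0) = 0, max(5, 0) = 5, max(16.8, 0) = 16.8
Node u (S = 38.52): V_u = e^(−0.03)·[0.4981·0.0000 + 0.5019·5.0000] = 2.4353
Node d (S = 23.36): V_d = e^(−0.03)·[0.4981·5.0000 + 0.5019·16.8041] = 10.6016
Node 0 (S = 30): V_0 = e^(−0.03)·[0.4981·2.4353 + 0.5019·10.6016] = 6.3408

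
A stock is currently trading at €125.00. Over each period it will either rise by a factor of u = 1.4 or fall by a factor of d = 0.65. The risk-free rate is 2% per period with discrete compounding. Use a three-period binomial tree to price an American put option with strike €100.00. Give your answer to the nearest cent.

€17.86

Risk-neutral probability p = (1 + 0.02 − 0.65)/(1.4 − 0.65) = 0.3700/0.7500 = 0.4933
Terminal stock prices: S_uuu = 343, S_uud = 159.2, S_udd = 73.94, S_ddd = 34.33
Terminal payoffs (K − S): max(-243, 0) = 0, max(-59.25, 0) = 0, max(26.06, 0) = 26.06, max(65.67, 0) = 65.67
Node uu (S = 245): continuation = 1/1.02·[0.4933·0.0000 + 0.5067·0.0000] = 0.0000; exercise value = 0.0000 ≤ continuation, so V_uu = 0.0000
Node ud (S = 113.8): continuation = 1/1.02·[0.4933·0.0000 + 0.5067·26.0625] = 12.9461; exercise value = 0.0000 ≤ continuation, so V_ud = 12.9461
Node dd (S = 52.81): continuation = 1/1.02·[0.4933·26.0625 + 0.5067·65.6719] = 45.2267; exercise value = 47.1875 > continuation, so V_dd = 47.1875 (exercise)
Node u (S = 175): continuation = 1/1.02·[0.4933·0.0000 + 0.5067·12.9461] = 6.4307; exercise value = 0.0000 ≤ continuation, so V_u = 6.4307
Node d (S = 81.25): continuation = 1/1.02·[0.4933·12.9461 + 0.5067·47.1875] = 29.7010; exercise value = 18.7500 ≤ continuation, so V_d = 29.7010
Node 0 (S = 125): continuation = 1/1.02·[0.4933·6.4307 + 0.5067·29.7010] = 17.8637; exercise value = 0.0000 ≤ continuation, so V_0 = 17.8637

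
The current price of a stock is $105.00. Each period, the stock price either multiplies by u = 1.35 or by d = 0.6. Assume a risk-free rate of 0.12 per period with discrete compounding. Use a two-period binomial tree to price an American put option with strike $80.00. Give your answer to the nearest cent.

Risk-neutral probability p = (1 + 0.12 − 0.6)/(1.35 − 0.6) = 0.5200/0.7500 = 0.6933
Terminal stock prices: S_uu = 191.4, S_ud = 85.05, S_dd = 37.8
Terminal payoffs (K − S): max(-111.4, 0) = 0, max(-5.05, 0) = 0, max(42.2, 0) = 42.2
Node u (S = 141.8): continuation = 1/1.12·[0.6933·0.0000 + 0.3067·0.0000] = 0.0000; exercise value = 0.0000 ≤ continuation, so V_u = 0.0000
Node d (S = 63): continuation = 1/1.12·[0.6933·0.0000 + 0.3067·42.2000] = 11.5548; exercise value = 17.0000 > continuation, so V_d = 17.0000 (exercise)
Node 0 (S = 105): continuation = 1/1.12·[0.6933·0.0000 + 0.3067·17.0000] = 4.6548; exercise value = 0.0000 ≤ continuation, so V_0 = 4.6548

$4.65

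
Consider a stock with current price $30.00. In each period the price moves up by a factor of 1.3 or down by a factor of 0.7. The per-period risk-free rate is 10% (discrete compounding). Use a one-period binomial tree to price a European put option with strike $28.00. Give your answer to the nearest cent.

Risk-neutral probability p = (1 + 0.1 − 0.7)/(1.3 − 0.7) = 0.4000/0.6000 = 0.6667
Terminal stock prices: S_u = 39, S_d = 21
Terminal payoffs (K − S): max(-11, 0) = 0, max(7, 0) = 7
Node 0 (S = 30): V_0 = 1/1.1·[0.6667·0.0000 + 0.3333·7.0000] = 2.1212

$2.12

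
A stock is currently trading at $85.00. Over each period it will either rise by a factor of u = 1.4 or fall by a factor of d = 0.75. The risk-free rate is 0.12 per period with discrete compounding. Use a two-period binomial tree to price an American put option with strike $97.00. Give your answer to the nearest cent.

Risk-neutral probability p = (1 + 0.12 − 0.75)/(1.4 − 0.75) = 0.3700/0.6500 = 0.5692
Terminal stock prices: S_uu = 166.6, S_ud = 89.25, S_dd = 47.81
Terminal payoffs (K − S): max(-69.6, 0) = 0, max(7.75, 0) = 7.75, max(49.19, 0) = 49.19
Node u (S = 119): continuation = 1/1.12·[0.5692·0.0000 + 0.4308·7.7500] = 2.9808; exercise value = 0.0000 ≤ continuation, so V_u = 2.9808
Node d (S = 63.75): continuation = 1/1.12·[0.5692·7.7500 + 0.4308·49.1875] = 22.8571; exercise value = 33.2500 > continuation, so V_d = 33.2500 (exercise)
Node 0 (S = 85): continuation = 1/1.12·[0.5692·2.9808 + 0.4308·33.2500] = 14.3034; exercise value = 12.0000 ≤ continuation, so V_0 = 14.3034

$14.30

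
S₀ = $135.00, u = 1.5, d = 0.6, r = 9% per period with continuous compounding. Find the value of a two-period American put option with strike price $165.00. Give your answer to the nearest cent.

Risk-neutral probability p = (e^0.09 − 0.6)/(1.5 − 0.6) = 0.4942/0.9000 = 0.5491
Terminal stock prices: S_uu = 303.8, S_ud = 121.5, S_dd = 48.6
Terminal payoffs (K − S): max(-138.8, 0) = 0, max(43.5, 0) = 43.5, max(116.4, 0) = 116.4
Node u (S = 202.5): continuation = e^(−0.09)·[0.5491·0.0000 + 0.4509·43.5000] = 17.9267; exercise value = 0.0000 ≤ continuation, so V_u = 17.9267
Node d (S = 81): continuation = e^(−0.09)·[0.5491·43.5000 + 0.4509·116.4000] = 69.7986; exercise value = 84.0000 > continuation, so V_d = 84.0000 (exercise)
Node 0 (S = 135): continuation = e^(−0.09)·[0.5491·17.9267 + 0.4509·84.0000] = 43.6131; exercise value = 30.0000 ≤ continuation, so V_0 = 43.6131

$43.61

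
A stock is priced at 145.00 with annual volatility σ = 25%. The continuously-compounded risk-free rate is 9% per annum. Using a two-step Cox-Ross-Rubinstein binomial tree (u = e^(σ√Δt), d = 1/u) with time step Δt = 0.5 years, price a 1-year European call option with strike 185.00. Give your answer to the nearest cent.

CRR parameters: u = e^(σ√Δt) = e^(0.25·√0.5) = 1.1934, d = 1/u = 0.8380
Per-period rate: rΔt = 0.09·0.5 = 0.045, so R = e^0.045 = 1.0460
Risk-neutral probability p = (e^0.045 − 0.8380)/(1.1934 − 0.8380) = 0.2081/0.3554 = 0.5854
Terminal stock prices: S_uu = 206.5, S_ud = 145, S_dd = 101.8
Terminal payoffs (S − K): max(21.5, 0) = 21.5, max(-40, 0) = 0, max(-83.18, 0) = 0
Node u (S = 173): V_u = e^(−0.045)·[0.5854·21.4973 + 0.4146·0.0000] = 12.0314
Node d (S = 121.5): V_d = e^(−0.045)·[0.5854·0.0000 + 0.4146·0.0000] = 0.0000
Node 0 (S = 145): V_0 = e^(−0.045)·[0.5854·12.0314 + 0.4146·0.0000] = 6.7336

6.73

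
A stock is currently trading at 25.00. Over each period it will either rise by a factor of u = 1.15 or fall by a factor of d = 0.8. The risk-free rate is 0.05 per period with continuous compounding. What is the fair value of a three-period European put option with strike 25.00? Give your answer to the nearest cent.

1.21

Risk-neutral probability p = (e^0.05 − 0.8)/(1.15 − 0.8) = 0.2513/0.3500 = 0.7179
Terminal stock prices: S_uuu = 38.02, S_uud = 26.45, S_udd = 18.4, S_ddd = 12.8
Terminal payoffs (K − S): max(-13.02, 0) = 0, max(-1.45, 0) = 0, max(6.6, 0) = 6.6, max(12.2, 0) = 12.2
Node uu (S = 33.06): V_uu = e^(−0.05)·[0.7179·0.0000 + 0.2821·0.0000] = 0.0000
Node ud (S = 23): V_ud = e^(−0.05)·[0.7179·0.0000 + 0.2821·6.6000] = 1.7709
Node dd (S = 16): V_dd = e^(−0.05)·[0.7179·6.6000 + 0.2821·12.2000] = 7.7807
Node u (S = 28.75): V_u = e^(−0.05)·[0.7179·0.0000 + 0.2821·1.7709] = 0.4752
Node d (S = 20): V_d = e^(−0.05)·[0.7179·1.7709 + 0.2821·7.7807] = 3.2972
Node 0 (S = 25): V_0 = e^(−0.05)·[0.7179·0.4752 + 0.2821·3.2972] = 1.2092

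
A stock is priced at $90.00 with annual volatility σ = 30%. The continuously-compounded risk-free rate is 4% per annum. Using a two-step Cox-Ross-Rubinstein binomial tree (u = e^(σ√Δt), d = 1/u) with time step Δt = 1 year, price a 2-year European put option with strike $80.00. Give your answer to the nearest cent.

$7.28

CRR parameters: u = e^(σ√Δt) = e^(0.3·√1) = 1.3499, d = 1/u = 0.7408
Per-period rate: rΔt = 0.04·1 = 0.04, so R = e^0.04 = 1.0408
Risk-neutral probability p = (e^0.04 − 0.7408)/(1.3499 − 0.7408) = 0.3000/0.6090 = 0.4926
Terminal stock prices: S_uu = 164, S_ud = 90, S_dd = 49.39
Terminal payoffs (K − S): max(-83.99, 0) = 0, max(-10, 0) = 0, max(30.61, 0) = 30.61
Node u (S = 121.5): V_u = e^(−0.04)·[0.4926·0.0000 + 0.5074·0.0000] = 0.0000
Node d (S = 66.67): V_d = e^(−0.04)·[0.4926·0.0000 + 0.5074·30.6070] = 14.9220
Node 0 (S = 90): V_0 = e^(−0.04)·[0.4926·0.0000 + 0.5074·14.9220] = 7.2751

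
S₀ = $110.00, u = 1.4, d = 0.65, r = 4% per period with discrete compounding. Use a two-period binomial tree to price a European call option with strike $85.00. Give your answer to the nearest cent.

Risk-neutral probability p = (1 + 0.04 − 0.65)/(1.4 − 0.65) = 0.3900/0.7500 = 0.5200
Terminal stock prices: S_uu = 215.6, S_ud = 100.1, S_dd = 46.48
Terminal payoffs (S − K): max(130.6, 0) = 130.6, max(15.1, 0) = 15.1, max(-38.52, 0) = 0
Node u (S = 154): V_u = 1/1.04·[0.5200·130.6000 + 0.4800·15.1000] = 72.2692
Node d (S = 71.5): V_d = 1/1.04·[0.5200·15.1000 + 0.4800·0.0000] = 7.5500
Node 0 (S = 110): V_0 = 1/1.04·[0.5200·72.2692 + 0.4800·7.5500] = 39.6192

$39.62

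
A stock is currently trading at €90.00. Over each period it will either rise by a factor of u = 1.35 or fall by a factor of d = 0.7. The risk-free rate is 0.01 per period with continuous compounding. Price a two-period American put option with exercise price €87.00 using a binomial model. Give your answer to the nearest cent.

€12.90

Risk-neutral probability p = (e^0.01 − 0.7)/(1.35 − 0.7) = 0.3101/0.6500 = 0.4770
Terminal stock prices: S_uu = 164, S_ud = 85.05, S_dd = 44.1
Terminal payoffs (K − S): max(-77.03, 0) = 0, max(1.95, 0) = 1.95, max(42.9, 0) = 42.9
Node u (S = 121.5): continuation = e^(−0.01)·[0.4770·0.0000 + 0.5230·1.9500] = 1.0097; exercise value = 0.0000 ≤ continuation, so V_u = 1.0097
Node d (S = 63): continuation = e^(−0.01)·[0.4770·1.9500 + 0.5230·42.9000] = 23.1343; exercise value = 24.0000 > continuation, so V_d = 24.0000 (exercise)
Node 0 (S = 90): continuation = e^(−0.01)·[0.4770·1.0097 + 0.5230·24.0000] = 12.9039; exercise value = 0.0000 ≤ continuation, so V_0 = 12.9039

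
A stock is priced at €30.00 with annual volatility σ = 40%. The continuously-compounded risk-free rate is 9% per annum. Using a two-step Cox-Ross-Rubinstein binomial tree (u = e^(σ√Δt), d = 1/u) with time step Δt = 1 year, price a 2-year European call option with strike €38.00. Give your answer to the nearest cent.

CRR parameters: u = e^(σ√Δt) = e^(0.4·√1) = 1.4918, d = 1/u = 0.6703
Per-period rate: rΔt = 0.09·1 = 0.09, so R = e^0.09 = 1.0942
Risk-neutral probability p = (e^0.09 − 0.6703)/(1.4918 − 0.6703) = 0.4239/0.8215 = 0.5159
Terminal stock prices: S_uu = 66.77, S_ud = 30, S_dd = 13.48
Terminal payoffs (S − K): max(28.77, 0) = 28.77, max(-8, 0) = 0, max(-24.52, 0) = 0
Node u (S = 44.75): V_u = e^(−0.09)·[0.5159·28.7662 + 0.4841·0.0000] = 13.5645
Node d (S = 20.11): V_d = e^(−0.09)·[0.5159·0.0000 + 0.4841·0.0000] = 0.0000
Node 0 (S = 30): V_0 = e^(−0.09)·[0.5159·13.5645 + 0.4841·0.0000] = 6.3962

€6.40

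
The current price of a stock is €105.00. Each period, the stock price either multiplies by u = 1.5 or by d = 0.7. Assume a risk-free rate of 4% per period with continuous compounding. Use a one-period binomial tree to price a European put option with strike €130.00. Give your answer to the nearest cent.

Risk-neutral probability p = (e^0.04 − 0.7)/(1.5 − 0.7) = 0.3408/0.8000 = 0.4260
Terminal stock prices: S_u = 157.5, S_d = 73.5
Terminal payoffs (K − S): max(-27.5, 0) = 0, max(56.5, 0) = 56.5
Node 0 (S = 105): V_0 = e^(−0.04)·[0.4260·0.0000 + 0.5740·56.5000] = 31.1586

€31.16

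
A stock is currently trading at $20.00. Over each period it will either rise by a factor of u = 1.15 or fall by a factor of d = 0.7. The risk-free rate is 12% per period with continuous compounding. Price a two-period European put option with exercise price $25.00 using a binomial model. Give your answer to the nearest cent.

$0.70

Risk-neutral probability p = (e^0.12 − 0.7)/(1.15 − 0.7) = 0.4275/0.4500 = 0.9500
Terminal stock prices: S_uu = 26.45, S_ud = 16.1, S_dd = 9.8
Terminal payoffs (K − S): max(-1.45, 0) = 0, max(8.9, 0) = 8.9, max(15.2, 0) = 15.2
Node u (S = 23): V_u = e^(−0.12)·[0.9500·0.0000 + 0.0500·8.9000] = 0.3947
Node d (S = 14): V_d = e^(−0.12)·[0.9500·8.9000 + 0.0500·15.2000] = 8.1730
Node 0 (S = 20): V_0 = e^(−0.12)·[0.9500·0.3947 + 0.0500·8.1730] = 0.6951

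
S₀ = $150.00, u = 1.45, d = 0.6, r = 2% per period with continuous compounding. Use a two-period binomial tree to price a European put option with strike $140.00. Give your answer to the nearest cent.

Risk-neutral probability p = (e^0.02 − 0.6)/(1.45 − 0.6) = 0.4202/0.8500 = 0.4944
Terminal stock prices: S_uu = 315.4, S_ud = 130.5, S_dd = 54
Terminal payoffs (K − S): max(-175.4, 0) = 0, max(9.5, 0) = 9.5, max(86, 0) = 86
Node u (S = 217.5): V_u = e^(−0.02)·[0.4944·0.0000 + 0.5056·9.5000] = 4.7085
Node d (S = 90): V_d = e^(−0.02)·[0.4944·9.5000 + 0.5056·86.0000] = 47.2278
Node 0 (S = 150): V_0 = e^(−0.02)·[0.4944·4.7085 + 0.5056·47.2278] = 25.6892

$25.69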